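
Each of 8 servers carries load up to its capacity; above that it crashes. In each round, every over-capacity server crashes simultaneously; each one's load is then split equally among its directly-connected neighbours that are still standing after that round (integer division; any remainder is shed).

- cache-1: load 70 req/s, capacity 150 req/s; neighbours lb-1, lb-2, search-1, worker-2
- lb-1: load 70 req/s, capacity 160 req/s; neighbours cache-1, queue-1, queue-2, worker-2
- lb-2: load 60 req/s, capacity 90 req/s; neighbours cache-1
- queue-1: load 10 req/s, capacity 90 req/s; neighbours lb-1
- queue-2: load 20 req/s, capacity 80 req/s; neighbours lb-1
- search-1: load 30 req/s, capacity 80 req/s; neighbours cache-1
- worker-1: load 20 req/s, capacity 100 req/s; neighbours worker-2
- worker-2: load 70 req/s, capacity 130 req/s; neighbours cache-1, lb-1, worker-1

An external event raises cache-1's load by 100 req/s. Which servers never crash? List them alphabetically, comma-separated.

lb-1, queue-1, queue-2, search-1, worker-1, worker-2

Round 1 — cache-1 at 170 > 150. cache-1 crashes.
  cache-1 sheds 170 req/s to lb-1, lb-2, search-1, worker-2: 42 each (2 lost).
    lb-1: 70+42 = 112 ≤ 160
    lb-2: 60+42 = 102 > 90
    search-1: 30+42 = 72 ≤ 80
    worker-2: 70+42 = 112 ≤ 130
Round 2 — lb-2 crashes.
  lb-2 sheds 102 req/s: no online neighbours, lost.
No further crashes.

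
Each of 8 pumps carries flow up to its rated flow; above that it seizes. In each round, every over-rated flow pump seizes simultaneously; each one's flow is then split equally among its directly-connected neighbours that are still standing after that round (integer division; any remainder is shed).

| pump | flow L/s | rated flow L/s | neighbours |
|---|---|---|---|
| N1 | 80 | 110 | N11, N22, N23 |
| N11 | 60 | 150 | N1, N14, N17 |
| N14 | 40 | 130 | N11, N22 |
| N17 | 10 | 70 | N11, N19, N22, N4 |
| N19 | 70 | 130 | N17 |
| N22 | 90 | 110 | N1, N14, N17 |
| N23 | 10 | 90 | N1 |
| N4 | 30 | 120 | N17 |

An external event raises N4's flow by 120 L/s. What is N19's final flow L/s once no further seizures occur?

123

Round 1 — N4 at 150 > 120. N4 seizes.
  N4 sheds 150 L/s to N17: 150 each.
    N17: 10+150 = 160 > 70
Round 2 — N17 seizes.
  N17 sheds 160 L/s to N11, N19, N22: 53 each (1 lost).
    N11: 60+53 = 113 ≤ 150
    N19: 70+53 = 123 ≤ 130
    N22: 90+53 = 143 > 110
Round 3 — N22 seizes.
  N22 sheds 143 L/s to N1, N14: 71 each (1 lost).
    N1: 80+71 = 151 > 110
    N14: 40+71 = 111 ≤ 130
Round 4 — N1 seizes.
  N1 sheds 151 L/s to N11, N23: 75 each (1 lost).
    N11: 113+75 = 188 > 150
    N23: 10+75 = 85 ≤ 90
Round 5 — N11 seizes.
  N11 sheds 188 L/s to N14: 188 each.
    N14: 111+188 = 299 > 130
Round 6 — N14 seizes.
  N14 sheds 299 L/s: no online neighbours, lost.
No further seizures.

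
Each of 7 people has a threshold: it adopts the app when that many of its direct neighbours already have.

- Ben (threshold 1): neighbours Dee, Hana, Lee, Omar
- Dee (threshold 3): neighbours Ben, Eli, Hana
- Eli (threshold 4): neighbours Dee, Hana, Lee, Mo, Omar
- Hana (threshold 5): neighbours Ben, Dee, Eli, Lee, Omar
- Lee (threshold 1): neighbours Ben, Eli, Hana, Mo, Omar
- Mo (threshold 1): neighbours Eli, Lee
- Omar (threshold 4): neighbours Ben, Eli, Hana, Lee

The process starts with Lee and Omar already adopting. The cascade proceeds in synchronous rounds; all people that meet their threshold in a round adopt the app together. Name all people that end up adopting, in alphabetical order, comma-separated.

Round 1 — Lee, Omar adopt the app (initial).
Round 2 — checking thresholds:
  Ben: 2 of 4 neighbours ≥ 1, adopts the app.
  Eli: 2 of 5 neighbours < 4, below threshold.
  Hana: 2 of 5 neighbours < 5, below threshold.
  Mo: 1 of 2 neighbours ≥ 1, adopts the app.
Round 3 — no new adoptions; cascade stops.

Ben, Lee, Mo, Omar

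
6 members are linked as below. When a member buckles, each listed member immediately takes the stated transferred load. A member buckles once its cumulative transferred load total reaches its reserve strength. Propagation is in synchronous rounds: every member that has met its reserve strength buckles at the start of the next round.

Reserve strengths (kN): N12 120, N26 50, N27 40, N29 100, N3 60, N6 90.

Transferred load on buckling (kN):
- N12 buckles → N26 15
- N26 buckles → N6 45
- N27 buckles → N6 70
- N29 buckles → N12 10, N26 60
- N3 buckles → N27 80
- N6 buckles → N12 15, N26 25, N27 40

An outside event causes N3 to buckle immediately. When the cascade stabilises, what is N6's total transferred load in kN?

70

Round 1 — N3 buckles (initial).
  N27: +80 → 80 ≥ 40
Round 2 — N27 buckles.
  N6: +70 → 70 < 90
No further bucklings.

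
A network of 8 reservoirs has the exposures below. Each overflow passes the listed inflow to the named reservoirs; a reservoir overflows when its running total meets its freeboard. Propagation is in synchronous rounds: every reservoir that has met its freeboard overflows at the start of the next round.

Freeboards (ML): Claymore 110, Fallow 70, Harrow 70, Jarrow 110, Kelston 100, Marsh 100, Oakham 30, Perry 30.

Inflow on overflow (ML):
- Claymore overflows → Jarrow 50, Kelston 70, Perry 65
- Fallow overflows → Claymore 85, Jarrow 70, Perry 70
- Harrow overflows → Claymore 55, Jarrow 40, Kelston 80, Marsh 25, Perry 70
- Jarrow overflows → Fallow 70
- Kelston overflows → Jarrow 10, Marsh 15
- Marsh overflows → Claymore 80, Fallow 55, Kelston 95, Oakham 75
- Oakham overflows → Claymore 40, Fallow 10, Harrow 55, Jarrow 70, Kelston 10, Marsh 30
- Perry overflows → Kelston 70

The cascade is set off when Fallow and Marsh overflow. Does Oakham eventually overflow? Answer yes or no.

Round 1 — Fallow, Marsh overflow (initial).
  Claymore: +85+80 → 165 ≥ 110
  Jarrow: +70 → 70 < 110
  Kelston: +95 → 95 < 100
  Oakham: +75 → 75 ≥ 30
  Perry: +70 → 70 ≥ 30
Round 2 — Claymore, Oakham, Perry overflow.
  Harrow: +55 → 55 < 70
  Jarrow: +50+70 → 190 ≥ 110
  Kelston: +70+10+70 → 245 ≥ 100
Round 3 — Jarrow, Kelston overflow.
No further overflows.

yes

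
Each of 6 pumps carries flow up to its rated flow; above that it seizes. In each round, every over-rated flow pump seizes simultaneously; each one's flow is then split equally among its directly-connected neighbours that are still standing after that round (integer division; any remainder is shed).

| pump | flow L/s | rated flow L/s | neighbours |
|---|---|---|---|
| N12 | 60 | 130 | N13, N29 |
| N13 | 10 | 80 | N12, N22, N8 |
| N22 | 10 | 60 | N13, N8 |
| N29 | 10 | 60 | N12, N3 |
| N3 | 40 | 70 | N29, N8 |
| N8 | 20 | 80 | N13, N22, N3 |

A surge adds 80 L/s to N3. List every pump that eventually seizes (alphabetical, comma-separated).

N29, N3

Round 1 — N3 at 120 > 70. N3 seizes.
  N3 sheds 120 L/s to N29, N8: 60 each.
    N29: 10+60 = 70 > 60
    N8: 20+60 = 80 ≤ 80
Round 2 — N29 seizes.
  N29 sheds 70 L/s to N12: 70 each.
    N12: 60+70 = 130 ≤ 130
No further seizures.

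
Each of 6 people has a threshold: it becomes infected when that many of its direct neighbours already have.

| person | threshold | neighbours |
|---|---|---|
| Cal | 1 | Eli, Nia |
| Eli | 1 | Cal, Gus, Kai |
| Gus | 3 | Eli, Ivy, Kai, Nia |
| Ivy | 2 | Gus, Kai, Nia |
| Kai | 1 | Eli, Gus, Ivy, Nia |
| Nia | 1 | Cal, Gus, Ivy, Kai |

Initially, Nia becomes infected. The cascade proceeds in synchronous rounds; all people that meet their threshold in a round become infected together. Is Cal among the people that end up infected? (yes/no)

yes

Round 1 — Nia becomes infected (initial).
Round 2 — checking thresholds:
  Cal: 1 of 2 neighbours ≥ 1, becomes infected.
  Gus: 1 of 4 neighbours < 3, not yet.
  Ivy: 1 of 3 neighbours < 2, not yet.
  Kai: 1 of 4 neighbours ≥ 1, becomes infected.
Round 3 — checking thresholds:
  Eli: 2 of 3 neighbours ≥ 1, becomes infected.
  Gus: 2 of 4 neighbours < 3, not yet.
  Ivy: 2 of 3 neighbours ≥ 2, becomes infected.
Round 4 — checking thresholds:
  Gus: 4 of 4 neighbours ≥ 3, becomes infected.
Round 5 — no new infections; cascade stops.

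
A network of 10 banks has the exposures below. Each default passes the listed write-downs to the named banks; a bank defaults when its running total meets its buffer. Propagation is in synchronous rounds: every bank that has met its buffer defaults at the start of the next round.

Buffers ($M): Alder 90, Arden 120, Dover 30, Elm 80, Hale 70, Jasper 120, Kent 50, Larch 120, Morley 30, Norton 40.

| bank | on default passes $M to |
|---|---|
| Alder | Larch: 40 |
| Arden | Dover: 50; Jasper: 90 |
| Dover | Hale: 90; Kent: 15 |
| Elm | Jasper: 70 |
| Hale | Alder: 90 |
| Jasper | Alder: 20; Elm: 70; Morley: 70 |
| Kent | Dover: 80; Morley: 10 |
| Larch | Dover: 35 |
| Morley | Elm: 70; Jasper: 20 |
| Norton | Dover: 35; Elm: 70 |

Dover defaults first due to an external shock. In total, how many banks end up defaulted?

Round 1 — Dover defaults (initial).
  Hale: +90 → 90 ≥ 70
  Kent: +15 → 15 < 50
Round 2 — Hale defaults.
  Alder: +90 → 90 ≥ 90
Round 3 — Alder defaults.
  Larch: +40 → 40 < 120
No further defaults.

3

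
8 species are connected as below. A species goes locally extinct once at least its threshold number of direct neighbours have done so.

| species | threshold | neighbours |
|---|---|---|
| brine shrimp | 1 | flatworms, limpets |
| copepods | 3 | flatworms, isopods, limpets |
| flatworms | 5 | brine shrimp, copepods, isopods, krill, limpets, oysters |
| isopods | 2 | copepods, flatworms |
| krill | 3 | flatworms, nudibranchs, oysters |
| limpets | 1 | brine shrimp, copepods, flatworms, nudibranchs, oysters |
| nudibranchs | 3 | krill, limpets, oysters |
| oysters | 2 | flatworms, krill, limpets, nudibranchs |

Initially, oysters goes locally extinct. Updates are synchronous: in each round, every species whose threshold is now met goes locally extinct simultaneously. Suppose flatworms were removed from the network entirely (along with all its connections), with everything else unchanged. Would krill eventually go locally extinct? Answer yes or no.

With flatworms removed:
Round 1 — oysters goes locally extinct (initial).
Round 2 — checking thresholds:
  krill: 1 of 2 neighbours < 3, not yet.
  limpets: 1 of 4 neighbours ≥ 1, goes locally extinct.
  nudibranchs: 1 of 3 neighbours < 3, not yet.
Round 3 — checking thresholds:
  brine shrimp: 1 of 1 neighbours ≥ 1, goes locally extinct.
  copepods: 1 of 2 neighbours < 3, not yet.
  krill: 1 of 2 neighbours < 3, not yet.
  nudibranchs: 2 of 3 neighbours < 3, not yet.
Round 4 — no new extinctions; cascade stops.

no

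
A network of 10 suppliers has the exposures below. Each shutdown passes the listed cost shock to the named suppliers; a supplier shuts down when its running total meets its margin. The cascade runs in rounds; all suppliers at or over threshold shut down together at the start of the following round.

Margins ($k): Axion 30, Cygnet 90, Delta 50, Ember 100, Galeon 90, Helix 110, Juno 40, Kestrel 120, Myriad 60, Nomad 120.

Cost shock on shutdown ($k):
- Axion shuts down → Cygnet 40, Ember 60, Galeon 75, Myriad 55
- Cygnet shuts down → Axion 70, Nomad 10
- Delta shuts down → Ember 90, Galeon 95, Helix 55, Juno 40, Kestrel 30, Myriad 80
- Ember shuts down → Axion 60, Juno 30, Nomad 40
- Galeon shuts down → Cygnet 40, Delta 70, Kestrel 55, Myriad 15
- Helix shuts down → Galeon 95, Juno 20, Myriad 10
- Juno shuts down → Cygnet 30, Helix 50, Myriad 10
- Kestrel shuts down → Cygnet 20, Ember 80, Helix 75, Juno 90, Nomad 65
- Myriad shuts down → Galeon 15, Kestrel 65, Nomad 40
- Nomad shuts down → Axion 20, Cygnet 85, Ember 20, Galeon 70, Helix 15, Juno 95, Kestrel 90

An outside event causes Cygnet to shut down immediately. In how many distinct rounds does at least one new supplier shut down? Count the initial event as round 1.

Round 1 — Cygnet shuts down (initial).
  Axion: +70 → 70 ≥ 30
  Nomad: +10 → 10 < 120
Round 2 — Axion shuts down.
  Ember: +60 → 60 < 100
  Galeon: +75 → 75 < 90
  Myriad: +55 → 55 < 60
No further shutdowns.

2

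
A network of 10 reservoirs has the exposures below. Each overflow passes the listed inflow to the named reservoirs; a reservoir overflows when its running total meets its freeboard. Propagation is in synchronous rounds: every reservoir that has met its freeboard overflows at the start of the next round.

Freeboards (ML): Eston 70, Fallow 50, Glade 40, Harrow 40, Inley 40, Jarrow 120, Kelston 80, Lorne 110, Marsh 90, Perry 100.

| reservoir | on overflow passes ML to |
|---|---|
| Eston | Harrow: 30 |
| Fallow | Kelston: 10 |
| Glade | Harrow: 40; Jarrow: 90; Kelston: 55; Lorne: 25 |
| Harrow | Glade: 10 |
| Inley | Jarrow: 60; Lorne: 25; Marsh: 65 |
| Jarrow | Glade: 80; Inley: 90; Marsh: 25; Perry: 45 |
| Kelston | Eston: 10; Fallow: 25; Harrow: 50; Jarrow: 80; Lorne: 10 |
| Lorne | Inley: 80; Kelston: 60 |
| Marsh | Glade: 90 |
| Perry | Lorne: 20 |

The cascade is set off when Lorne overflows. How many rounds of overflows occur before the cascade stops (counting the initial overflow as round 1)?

Round 1 — Lorne overflows (initial).
  Inley: +80 → 80 ≥ 40
  Kelston: +60 → 60 < 80
Round 2 — Inley overflows.
  Jarrow: +60 → 60 < 120
  Marsh: +65 → 65 < 90
No further overflows.

2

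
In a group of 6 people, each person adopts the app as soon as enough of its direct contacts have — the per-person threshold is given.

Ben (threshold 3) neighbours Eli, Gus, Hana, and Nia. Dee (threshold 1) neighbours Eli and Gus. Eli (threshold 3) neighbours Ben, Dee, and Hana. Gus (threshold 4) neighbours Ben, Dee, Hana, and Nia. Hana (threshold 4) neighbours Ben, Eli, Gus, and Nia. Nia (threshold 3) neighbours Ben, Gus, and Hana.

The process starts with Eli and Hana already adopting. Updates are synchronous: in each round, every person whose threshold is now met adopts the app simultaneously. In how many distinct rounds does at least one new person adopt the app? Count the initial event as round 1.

Round 1 — Eli, Hana adopt the app (initial).
Round 2 — checking thresholds:
  Ben: 2 of 4 neighbours < 3, below threshold.
  Dee: 1 of 2 neighbours ≥ 1, adopts the app.
  Gus: 1 of 4 neighbours < 4, below threshold.
  Nia: 1 of 3 neighbours < 3, below threshold.
Round 3 — no new adoptions; cascade stops.

2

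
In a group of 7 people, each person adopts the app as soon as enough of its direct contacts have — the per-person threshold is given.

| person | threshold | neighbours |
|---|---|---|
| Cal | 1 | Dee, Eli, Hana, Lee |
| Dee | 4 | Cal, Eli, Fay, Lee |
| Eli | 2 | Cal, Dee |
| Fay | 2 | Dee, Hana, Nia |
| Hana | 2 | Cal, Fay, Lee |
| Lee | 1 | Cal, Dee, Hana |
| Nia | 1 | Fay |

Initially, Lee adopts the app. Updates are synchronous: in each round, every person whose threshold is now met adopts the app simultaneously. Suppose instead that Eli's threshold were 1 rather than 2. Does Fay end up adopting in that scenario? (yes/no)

With Eli's threshold at 1:
Round 1 — Lee adopts the app (initial).
Round 2 — checking thresholds:
  Cal: 1 of 4 neighbours ≥ 1, adopts the app.
  Dee: 1 of 4 neighbours < 4, below threshold.
  Hana: 1 of 3 neighbours < 2, below threshold.
Round 3 — checking thresholds:
  Dee: 2 of 4 neighbours < 4, below threshold.
  Eli: 1 of 2 neighbours ≥ 1, adopts the app.
  Hana: 2 of 3 neighbours ≥ 2, adopts the app.
Round 4 — no new adoptions; cascade stops.

no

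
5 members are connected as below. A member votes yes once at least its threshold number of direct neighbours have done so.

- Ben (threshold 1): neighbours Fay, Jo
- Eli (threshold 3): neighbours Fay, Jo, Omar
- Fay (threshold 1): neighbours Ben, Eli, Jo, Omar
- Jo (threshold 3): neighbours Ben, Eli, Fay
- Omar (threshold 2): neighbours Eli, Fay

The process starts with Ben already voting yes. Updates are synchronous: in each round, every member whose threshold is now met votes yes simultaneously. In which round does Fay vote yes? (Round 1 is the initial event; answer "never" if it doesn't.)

2

Round 1 — Ben votes yes (initial).
Round 2 — checking thresholds:
  Fay: 1 of 4 neighbours ≥ 1, votes yes.
  Jo: 1 of 3 neighbours < 3, not yet.
Round 3 — no new yes votes; cascade stops.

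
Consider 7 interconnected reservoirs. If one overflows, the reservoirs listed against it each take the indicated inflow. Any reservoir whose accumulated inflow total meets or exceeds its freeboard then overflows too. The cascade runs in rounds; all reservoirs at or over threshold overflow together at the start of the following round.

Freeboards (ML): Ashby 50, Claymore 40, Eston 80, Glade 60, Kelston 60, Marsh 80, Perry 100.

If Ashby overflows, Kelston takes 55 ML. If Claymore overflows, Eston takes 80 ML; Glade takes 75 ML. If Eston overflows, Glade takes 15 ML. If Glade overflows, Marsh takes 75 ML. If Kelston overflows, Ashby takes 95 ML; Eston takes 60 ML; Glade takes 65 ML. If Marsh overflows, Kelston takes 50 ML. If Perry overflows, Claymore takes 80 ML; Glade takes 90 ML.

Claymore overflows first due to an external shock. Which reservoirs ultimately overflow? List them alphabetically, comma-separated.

Claymore, Eston, Glade

Round 1 — Claymore overflows (initial).
  Eston: +80 → 80 ≥ 80
  Glade: +75 → 75 ≥ 60
Round 2 — Eston, Glade overflow.
  Marsh: +75 → 75 < 80
No further overflows.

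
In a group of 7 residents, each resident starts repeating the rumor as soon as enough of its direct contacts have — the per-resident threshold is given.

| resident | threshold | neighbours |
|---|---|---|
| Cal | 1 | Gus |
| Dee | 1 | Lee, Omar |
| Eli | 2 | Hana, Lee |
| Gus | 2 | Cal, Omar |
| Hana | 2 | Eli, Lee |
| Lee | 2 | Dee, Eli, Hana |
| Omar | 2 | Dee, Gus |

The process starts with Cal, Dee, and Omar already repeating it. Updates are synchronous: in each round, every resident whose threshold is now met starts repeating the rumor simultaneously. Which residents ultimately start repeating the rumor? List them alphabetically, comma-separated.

Round 1 — Cal, Dee, Omar start repeating the rumor (initial).
Round 2 — checking thresholds:
  Gus: 2 of 2 neighbours ≥ 2, starts repeating the rumor.
  Lee: 1 of 3 neighbours < 2, below threshold.
Round 3 — no new spreads; cascade stops.

Cal, Dee, Gus, Omar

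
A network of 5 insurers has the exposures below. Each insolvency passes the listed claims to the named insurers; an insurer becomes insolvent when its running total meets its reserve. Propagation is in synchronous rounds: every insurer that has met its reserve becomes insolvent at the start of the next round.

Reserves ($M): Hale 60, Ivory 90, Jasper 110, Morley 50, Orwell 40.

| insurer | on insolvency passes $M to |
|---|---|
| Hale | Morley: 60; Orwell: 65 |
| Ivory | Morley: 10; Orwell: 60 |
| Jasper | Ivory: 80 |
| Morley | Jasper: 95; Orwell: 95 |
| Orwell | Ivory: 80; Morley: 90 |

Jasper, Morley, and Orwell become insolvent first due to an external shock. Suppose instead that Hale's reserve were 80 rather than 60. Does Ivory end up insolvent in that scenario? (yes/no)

yes

With Hale's reserve at 80:
Round 1 — Jasper, Morley, Orwell become insolvent (initial).
  Ivory: +80+80 → 160 ≥ 90
Round 2 — Ivory becomes insolvent.
No further insolvencies.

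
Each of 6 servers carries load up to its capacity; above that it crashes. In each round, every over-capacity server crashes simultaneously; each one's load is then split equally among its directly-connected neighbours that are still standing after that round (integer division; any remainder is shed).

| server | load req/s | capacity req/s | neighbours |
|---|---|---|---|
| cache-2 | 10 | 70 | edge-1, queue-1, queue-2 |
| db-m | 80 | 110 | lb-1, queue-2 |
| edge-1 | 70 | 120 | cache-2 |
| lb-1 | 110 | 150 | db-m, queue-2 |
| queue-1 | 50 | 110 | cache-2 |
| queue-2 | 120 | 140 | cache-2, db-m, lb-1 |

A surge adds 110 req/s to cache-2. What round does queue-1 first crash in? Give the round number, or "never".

Round 1 — cache-2 at 120 > 70. cache-2 crashes.
  cache-2 sheds 120 req/s to edge-1, queue-1, queue-2: 40 each.
    edge-1: 70+40 = 110 ≤ 120
    queue-1: 50+40 = 90 ≤ 110
    queue-2: 120+40 = 160 > 140
Round 2 — queue-2 crashes.
  queue-2 sheds 160 req/s to db-m, lb-1: 80 each.
    db-m: 80+80 = 160 > 110
    lb-1: 110+80 = 190 > 150
Round 3 — db-m, lb-1 crash.
  db-m sheds 160 req/s: no online neighbours, lost.
  lb-1 sheds 190 req/s: no online neighbours, lost.
No further crashes.

never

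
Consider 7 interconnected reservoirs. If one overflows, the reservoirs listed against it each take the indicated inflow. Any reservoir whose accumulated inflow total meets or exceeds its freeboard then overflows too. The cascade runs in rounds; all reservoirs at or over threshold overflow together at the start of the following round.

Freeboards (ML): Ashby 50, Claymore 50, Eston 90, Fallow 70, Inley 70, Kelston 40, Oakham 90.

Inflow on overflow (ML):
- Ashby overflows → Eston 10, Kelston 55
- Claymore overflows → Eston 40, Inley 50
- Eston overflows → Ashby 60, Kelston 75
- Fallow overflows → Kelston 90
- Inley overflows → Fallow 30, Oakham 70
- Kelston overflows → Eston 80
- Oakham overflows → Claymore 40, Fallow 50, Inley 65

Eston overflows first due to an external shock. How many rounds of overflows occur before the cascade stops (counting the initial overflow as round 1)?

2

Round 1 — Eston overflows (initial).
  Ashby: +60 → 60 ≥ 50
  Kelston: +75 → 75 ≥ 40
Round 2 — Ashby, Kelston overflow.
No further overflows.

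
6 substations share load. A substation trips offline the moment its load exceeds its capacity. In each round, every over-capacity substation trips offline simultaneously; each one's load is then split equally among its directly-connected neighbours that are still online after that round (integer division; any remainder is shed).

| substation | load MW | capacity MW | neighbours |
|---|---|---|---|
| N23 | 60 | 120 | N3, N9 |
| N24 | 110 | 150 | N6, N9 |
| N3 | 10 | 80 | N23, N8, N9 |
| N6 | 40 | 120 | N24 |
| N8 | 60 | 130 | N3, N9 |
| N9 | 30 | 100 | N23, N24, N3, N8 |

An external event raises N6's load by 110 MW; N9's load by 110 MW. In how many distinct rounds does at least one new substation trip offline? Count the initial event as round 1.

Round 1 — N6 at 150 > 120; N9 at 140 > 100. N6, N9 trip offline.
  N6 sheds 150 MW to N24: 150 each.
    N24: 110+150 = 260 > 150
  N9 sheds 140 MW to N23, N24, N3, N8: 35 each.
    N23: 60+35 = 95 ≤ 120
    N24: 260+35 = 295 > 150
    N3: 10+35 = 45 ≤ 80
    N8: 60+35 = 95 ≤ 130
Round 2 — N24 trips offline.
  N24 sheds 295 MW: no online neighbours, lost.
No further trips.

2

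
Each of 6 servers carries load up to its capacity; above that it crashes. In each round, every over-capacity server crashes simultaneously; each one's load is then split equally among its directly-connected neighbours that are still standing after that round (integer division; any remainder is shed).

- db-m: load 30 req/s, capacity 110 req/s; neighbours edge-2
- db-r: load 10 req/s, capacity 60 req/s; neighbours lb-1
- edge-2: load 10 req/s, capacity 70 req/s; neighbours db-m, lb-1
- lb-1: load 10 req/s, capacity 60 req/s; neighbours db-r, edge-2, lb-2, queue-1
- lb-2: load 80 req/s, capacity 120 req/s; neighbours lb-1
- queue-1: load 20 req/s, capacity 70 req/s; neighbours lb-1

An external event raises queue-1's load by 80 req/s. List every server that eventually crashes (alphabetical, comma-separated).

lb-1, queue-1

Round 1 — queue-1 at 100 > 70. queue-1 crashes.
  queue-1 sheds 100 req/s to lb-1: 100 each.
    lb-1: 10+100 = 110 > 60
Round 2 — lb-1 crashes.
  lb-1 sheds 110 req/s to db-r, edge-2, lb-2: 36 each (2 lost).
    db-r: 10+36 = 46 ≤ 60
    edge-2: 10+36 = 46 ≤ 70
    lb-2: 80+36 = 116 ≤ 120
No further crashes.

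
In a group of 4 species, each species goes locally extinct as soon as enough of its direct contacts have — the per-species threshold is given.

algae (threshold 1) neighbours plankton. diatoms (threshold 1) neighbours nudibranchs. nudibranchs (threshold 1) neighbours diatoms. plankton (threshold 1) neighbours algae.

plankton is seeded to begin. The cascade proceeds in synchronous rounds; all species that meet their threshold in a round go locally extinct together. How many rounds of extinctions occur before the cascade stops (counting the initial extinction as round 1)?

2

Round 1 — plankton goes locally extinct (initial).
Round 2 — checking thresholds:
  algae: 1 of 1 neighbours ≥ 1, goes locally extinct.
Round 3 — no new extinctions; cascade stops.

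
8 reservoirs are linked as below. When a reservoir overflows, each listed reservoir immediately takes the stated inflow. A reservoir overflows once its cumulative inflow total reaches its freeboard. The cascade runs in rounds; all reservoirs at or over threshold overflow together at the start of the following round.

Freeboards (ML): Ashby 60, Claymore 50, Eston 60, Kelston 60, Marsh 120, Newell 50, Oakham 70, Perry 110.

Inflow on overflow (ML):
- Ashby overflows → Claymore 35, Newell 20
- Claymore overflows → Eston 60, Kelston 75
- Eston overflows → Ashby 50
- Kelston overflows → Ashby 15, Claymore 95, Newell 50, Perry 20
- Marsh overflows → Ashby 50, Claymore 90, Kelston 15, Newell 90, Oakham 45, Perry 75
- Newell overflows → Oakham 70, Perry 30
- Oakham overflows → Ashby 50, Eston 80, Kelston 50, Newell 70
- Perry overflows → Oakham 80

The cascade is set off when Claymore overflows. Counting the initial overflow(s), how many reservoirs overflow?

6

Round 1 — Claymore overflows (initial).
  Eston: +60 → 60 ≥ 60
  Kelston: +75 → 75 ≥ 60
Round 2 — Eston, Kelston overflow.
  Ashby: +50+15 → 65 ≥ 60
  Newell: +50 → 50 ≥ 50
  Perry: +20 → 20 < 110
Round 3 — Ashby, Newell overflow.
  Oakham: +70 → 70 ≥ 70
  Perry: +30 → 50 < 110
Round 4 — Oakham overflows.
No further overflows.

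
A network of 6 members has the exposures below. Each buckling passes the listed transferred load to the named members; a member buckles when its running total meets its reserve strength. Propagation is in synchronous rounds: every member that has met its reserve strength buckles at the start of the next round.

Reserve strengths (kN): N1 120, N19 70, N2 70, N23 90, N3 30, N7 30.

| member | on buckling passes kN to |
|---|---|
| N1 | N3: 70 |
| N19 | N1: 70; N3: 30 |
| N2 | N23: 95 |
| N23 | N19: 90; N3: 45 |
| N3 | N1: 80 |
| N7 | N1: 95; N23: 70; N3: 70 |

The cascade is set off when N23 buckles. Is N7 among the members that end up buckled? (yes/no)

Round 1 — N23 buckles (initial).
  N19: +90 → 90 ≥ 70
  N3: +45 → 45 ≥ 30
Round 2 — N19, N3 buckle.
  N1: +70+80 → 150 ≥ 120
Round 3 — N1 buckles.
No further bucklings.

no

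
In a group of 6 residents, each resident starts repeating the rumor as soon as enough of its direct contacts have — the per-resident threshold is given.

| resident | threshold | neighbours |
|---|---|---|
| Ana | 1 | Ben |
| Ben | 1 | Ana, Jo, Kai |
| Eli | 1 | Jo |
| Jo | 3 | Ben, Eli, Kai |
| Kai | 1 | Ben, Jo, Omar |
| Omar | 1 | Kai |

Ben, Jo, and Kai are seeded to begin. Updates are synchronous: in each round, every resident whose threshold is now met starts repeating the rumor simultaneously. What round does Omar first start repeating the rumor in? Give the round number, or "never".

Round 1 — Ben, Jo, Kai start repeating the rumor (initial).
Round 2 — checking thresholds:
  Ana: 1 of 1 neighbours ≥ 1, starts repeating the rumor.
  Eli: 1 of 1 neighbours ≥ 1, starts repeating the rumor.
  Omar: 1 of 1 neighbours ≥ 1, starts repeating the rumor.
Round 3 — no new spreads; cascade stops.

2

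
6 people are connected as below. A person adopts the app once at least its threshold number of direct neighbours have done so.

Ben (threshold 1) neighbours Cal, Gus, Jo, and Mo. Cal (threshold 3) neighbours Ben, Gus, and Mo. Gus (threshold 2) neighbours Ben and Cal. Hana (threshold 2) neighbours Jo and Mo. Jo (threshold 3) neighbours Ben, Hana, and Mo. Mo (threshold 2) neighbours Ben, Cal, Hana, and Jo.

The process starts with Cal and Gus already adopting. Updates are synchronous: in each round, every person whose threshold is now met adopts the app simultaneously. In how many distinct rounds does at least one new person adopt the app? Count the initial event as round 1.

Round 1 — Cal, Gus adopt the app (initial).
Round 2 — checking thresholds:
  Ben: 2 of 4 neighbours ≥ 1, adopts the app.
  Mo: 1 of 4 neighbours < 2, below threshold.
Round 3 — checking thresholds:
  Jo: 1 of 3 neighbours < 3, below threshold.
  Mo: 2 of 4 neighbours ≥ 2, adopts the app.
Round 4 — no new adoptions; cascade stops.

3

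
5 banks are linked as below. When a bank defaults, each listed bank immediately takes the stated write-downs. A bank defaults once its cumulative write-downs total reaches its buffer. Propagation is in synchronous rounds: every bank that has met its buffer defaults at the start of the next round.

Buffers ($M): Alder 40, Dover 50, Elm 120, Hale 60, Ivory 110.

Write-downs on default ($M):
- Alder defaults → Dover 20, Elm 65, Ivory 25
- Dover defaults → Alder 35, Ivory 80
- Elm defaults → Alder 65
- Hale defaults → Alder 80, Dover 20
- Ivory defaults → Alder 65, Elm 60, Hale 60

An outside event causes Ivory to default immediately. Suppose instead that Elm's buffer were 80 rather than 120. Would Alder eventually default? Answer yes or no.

yes

With Elm's buffer at 80:
Round 1 — Ivory defaults (initial).
  Alder: +65 → 65 ≥ 40
  Elm: +60 → 60 < 80
  Hale: +60 → 60 ≥ 60
Round 2 — Alder, Hale default.
  Dover: +20+20 → 40 < 50
  Elm: +65 → 125 ≥ 80
Round 3 — Elm defaults.
No further defaults.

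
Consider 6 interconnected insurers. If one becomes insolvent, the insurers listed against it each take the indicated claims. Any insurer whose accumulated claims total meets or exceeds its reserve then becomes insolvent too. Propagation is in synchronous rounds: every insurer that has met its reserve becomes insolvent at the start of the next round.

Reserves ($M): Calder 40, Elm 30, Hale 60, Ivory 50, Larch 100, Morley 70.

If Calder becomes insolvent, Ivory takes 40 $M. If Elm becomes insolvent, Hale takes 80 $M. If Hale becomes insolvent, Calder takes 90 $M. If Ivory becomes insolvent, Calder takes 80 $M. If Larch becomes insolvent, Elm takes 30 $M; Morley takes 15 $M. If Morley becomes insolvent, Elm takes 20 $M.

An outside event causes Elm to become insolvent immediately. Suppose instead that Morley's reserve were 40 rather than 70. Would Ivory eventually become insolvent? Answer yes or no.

no

With Morley's reserve at 40:
Round 1 — Elm becomes insolvent (initial).
  Hale: +80 → 80 ≥ 60
Round 2 — Hale becomes insolvent.
  Calder: +90 → 90 ≥ 40
Round 3 — Calder becomes insolvent.
  Ivory: +40 → 40 < 50
No further insolvencies.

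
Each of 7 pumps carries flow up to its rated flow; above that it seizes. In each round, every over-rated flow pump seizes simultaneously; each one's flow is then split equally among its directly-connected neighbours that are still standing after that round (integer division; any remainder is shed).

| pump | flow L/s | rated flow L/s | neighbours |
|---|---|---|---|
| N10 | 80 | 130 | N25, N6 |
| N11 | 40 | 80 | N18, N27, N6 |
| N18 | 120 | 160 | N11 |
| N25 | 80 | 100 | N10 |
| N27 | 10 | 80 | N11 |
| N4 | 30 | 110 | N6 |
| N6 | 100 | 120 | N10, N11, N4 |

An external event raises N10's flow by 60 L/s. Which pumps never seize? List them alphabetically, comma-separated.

Round 1 — N10 at 140 > 130. N10 seizes.
  N10 sheds 140 L/s to N25, N6: 70 each.
    N25: 80+70 = 150 > 100
    N6: 100+70 = 170 > 120
Round 2 — N25, N6 seize.
  N25 sheds 150 L/s: no online neighbours, lost.
  N6 sheds 170 L/s to N11, N4: 85 each.
    N11: 40+85 = 125 > 80
    N4: 30+85 = 115 > 110
Round 3 — N11, N4 seize.
  N11 sheds 125 L/s to N18, N27: 62 each (1 lost).
    N18: 120+62 = 182 > 160
    N27: 10+62 = 72 ≤ 80
  N4 sheds 115 L/s: no online neighbours, lost.
Round 4 — N18 seizes.
  N18 sheds 182 L/s: no online neighbours, lost.
No further seizures.

N27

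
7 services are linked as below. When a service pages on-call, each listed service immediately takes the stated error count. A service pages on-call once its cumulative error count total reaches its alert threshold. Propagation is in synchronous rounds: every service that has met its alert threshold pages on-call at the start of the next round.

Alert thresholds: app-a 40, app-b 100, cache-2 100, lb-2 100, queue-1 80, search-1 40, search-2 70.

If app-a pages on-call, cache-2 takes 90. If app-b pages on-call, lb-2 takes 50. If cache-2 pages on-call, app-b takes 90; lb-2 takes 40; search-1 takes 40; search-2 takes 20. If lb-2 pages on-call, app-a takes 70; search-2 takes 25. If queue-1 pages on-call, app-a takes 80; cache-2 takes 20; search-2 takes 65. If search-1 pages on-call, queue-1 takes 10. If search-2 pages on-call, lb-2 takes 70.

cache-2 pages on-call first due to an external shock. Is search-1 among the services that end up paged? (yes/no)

Round 1 — cache-2 pages on-call (initial).
  app-b: +90 → 90 < 100
  lb-2: +40 → 40 < 100
  search-1: +40 → 40 ≥ 40
  search-2: +20 → 20 < 70
Round 2 — search-1 pages on-call.
  queue-1: +10 → 10 < 80
No further pages.

yes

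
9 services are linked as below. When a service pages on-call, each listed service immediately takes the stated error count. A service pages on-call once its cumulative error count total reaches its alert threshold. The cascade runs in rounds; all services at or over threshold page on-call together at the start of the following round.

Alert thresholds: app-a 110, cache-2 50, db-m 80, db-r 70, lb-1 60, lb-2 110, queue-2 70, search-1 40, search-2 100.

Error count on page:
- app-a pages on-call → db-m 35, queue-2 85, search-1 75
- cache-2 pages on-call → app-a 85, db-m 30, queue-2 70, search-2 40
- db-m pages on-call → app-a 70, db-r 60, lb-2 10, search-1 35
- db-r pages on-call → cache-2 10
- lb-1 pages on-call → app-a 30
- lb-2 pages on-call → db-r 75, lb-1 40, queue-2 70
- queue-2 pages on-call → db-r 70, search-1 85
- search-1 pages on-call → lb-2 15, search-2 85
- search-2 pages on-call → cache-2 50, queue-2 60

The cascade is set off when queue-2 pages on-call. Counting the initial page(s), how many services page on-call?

3

Round 1 — queue-2 pages on-call (initial).
  db-r: +70 → 70 ≥ 70
  search-1: +85 → 85 ≥ 40
Round 2 — db-r, search-1 page on-call.
  cache-2: +10 → 10 < 50
  lb-2: +15 → 15 < 110
  search-2: +85 → 85 < 100
No further pages.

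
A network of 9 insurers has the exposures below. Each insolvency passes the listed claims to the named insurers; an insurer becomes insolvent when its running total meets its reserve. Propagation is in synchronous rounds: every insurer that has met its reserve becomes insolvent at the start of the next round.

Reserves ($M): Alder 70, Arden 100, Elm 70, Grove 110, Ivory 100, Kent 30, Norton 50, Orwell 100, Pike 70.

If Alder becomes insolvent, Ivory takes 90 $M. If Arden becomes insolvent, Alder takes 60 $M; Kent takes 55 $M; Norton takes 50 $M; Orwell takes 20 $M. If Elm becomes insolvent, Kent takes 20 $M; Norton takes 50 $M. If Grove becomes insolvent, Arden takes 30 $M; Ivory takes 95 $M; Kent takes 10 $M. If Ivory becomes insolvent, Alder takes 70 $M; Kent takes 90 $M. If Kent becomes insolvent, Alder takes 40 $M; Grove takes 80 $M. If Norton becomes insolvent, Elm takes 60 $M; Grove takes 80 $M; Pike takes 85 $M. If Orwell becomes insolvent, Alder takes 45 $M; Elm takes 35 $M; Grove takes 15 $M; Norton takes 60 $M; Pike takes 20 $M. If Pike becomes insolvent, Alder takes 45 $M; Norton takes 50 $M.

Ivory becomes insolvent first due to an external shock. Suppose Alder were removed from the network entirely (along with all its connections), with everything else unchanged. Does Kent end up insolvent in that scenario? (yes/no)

With Alder removed:
Round 1 — Ivory becomes insolvent (initial).
  Kent: +90 → 90 ≥ 30
Round 2 — Kent becomes insolvent.
  Grove: +80 → 80 < 110
No further insolvencies.

yes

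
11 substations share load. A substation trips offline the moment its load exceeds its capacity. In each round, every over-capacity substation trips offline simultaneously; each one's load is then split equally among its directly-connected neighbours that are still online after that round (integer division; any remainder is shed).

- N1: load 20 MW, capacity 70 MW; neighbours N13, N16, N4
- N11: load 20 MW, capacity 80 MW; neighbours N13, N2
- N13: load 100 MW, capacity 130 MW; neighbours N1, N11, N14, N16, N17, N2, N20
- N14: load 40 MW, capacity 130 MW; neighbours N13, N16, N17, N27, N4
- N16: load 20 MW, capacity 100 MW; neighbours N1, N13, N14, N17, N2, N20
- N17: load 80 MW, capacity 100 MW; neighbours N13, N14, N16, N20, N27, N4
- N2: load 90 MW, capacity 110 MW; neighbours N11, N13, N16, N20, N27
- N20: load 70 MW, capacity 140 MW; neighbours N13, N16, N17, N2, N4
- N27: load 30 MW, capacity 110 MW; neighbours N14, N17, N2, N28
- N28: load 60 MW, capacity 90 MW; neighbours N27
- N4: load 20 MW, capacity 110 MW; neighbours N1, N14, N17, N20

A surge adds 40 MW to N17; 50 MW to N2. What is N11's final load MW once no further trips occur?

77

Round 1 — N17 at 120 > 100; N2 at 140 > 110. N17, N2 trip offline.
  N17 sheds 120 MW to N13, N14, N16, N20, N27, N4: 20 each.
    N13: 100+20 = 120 ≤ 130
    N14: 40+20 = 60 ≤ 130
    N16: 20+20 = 40 ≤ 100
    N20: 70+20 = 90 ≤ 140
    N27: 30+20 = 50 ≤ 110
    N4: 20+20 = 40 ≤ 110
  N2 sheds 140 MW to N11, N13, N16, N20, N27: 28 each.
    N11: 20+28 = 48 ≤ 80
    N13: 120+28 = 148 > 130
    N16: 40+28 = 68 ≤ 100
    N20: 90+28 = 118 ≤ 140
    N27: 50+28 = 78 ≤ 110
Round 2 — N13 trips offline.
  N13 sheds 148 MW to N1, N11, N14, N16, N20: 29 each (3 lost).
    N1: 20+29 = 49 ≤ 70
    N11: 48+29 = 77 ≤ 80
    N14: 60+29 = 89 ≤ 130
    N16: 68+29 = 97 ≤ 100
    N20: 118+29 = 147 > 140
Round 3 — N20 trips offline.
  N20 sheds 147 MW to N16, N4: 73 each (1 lost).
    N16: 97+73 = 170 > 100
    N4: 40+73 = 113 > 110
Round 4 — N16, N4 trip offline.
  N16 sheds 170 MW to N1, N14: 85 each.
    N1: 49+85 = 134 > 70
    N14: 89+85 = 174 > 130
  N4 sheds 113 MW to N1, N14: 56 each (1 lost).
    N1: 134+56 = 190 > 70
    N14: 174+56 = 230 > 130
Round 5 — N1, N14 trip offline.
  N1 sheds 190 MW: no online neighbours, lost.
  N14 sheds 230 MW to N27: 230 each.
    N27: 78+230 = 308 > 110
Round 6 — N27 trips offline.
  N27 sheds 308 MW to N28: 308 each.
    N28: 60+308 = 368 > 90
Round 7 — N28 trips offline.
  N28 sheds 368 MW: no online neighbours, lost.
No further trips.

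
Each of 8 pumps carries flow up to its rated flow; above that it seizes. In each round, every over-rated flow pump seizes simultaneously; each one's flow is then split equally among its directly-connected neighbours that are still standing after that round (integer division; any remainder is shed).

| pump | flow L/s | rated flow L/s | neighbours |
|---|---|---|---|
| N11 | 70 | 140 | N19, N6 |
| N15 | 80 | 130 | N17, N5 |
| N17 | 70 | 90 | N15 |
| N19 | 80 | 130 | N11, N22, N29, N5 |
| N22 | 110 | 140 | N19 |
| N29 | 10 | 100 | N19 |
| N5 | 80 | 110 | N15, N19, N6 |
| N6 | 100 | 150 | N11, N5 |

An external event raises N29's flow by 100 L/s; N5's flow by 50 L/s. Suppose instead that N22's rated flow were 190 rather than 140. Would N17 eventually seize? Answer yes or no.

With N22's rated flow at 190:
Round 1 — N29 at 110 > 100; N5 at 130 > 110. N29, N5 seize.
  N29 sheds 110 L/s to N19: 110 each.
    N19: 80+110 = 190 > 130
  N5 sheds 130 L/s to N15, N19, N6: 43 each (1 lost).
    N15: 80+43 = 123 ≤ 130
    N19: 190+43 = 233 > 130
    N6: 100+43 = 143 ≤ 150
Round 2 — N19 seizes.
  N19 sheds 233 L/s to N11, N22: 116 each (1 lost).
    N11: 70+116 = 186 > 140
    N22: 110+116 = 226 > 190
Round 3 — N11, N22 seize.
  N11 sheds 186 L/s to N6: 186 each.
    N6: 143+186 = 329 > 150
  N22 sheds 226 L/s: no online neighbours, lost.
Round 4 — N6 seizes.
  N6 sheds 329 L/s: no online neighbours, lost.
No further seizures.

no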